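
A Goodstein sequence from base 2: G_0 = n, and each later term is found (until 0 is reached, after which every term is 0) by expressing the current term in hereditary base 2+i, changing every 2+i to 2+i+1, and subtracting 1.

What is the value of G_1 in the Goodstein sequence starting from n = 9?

G_0 = 9. HB_2(9) = 2^(2 + 1) + 1. Bump = 82. G_1 = 81.
G_1 = 81. HB_3(81) = 3^(3 + 1). Bump = 1024. G_2 = 1023.

81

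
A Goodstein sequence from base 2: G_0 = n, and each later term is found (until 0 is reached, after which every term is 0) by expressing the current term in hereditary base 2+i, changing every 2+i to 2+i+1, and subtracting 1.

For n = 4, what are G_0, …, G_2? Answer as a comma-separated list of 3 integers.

(0) 4|_2 = 2^2 ↦ 3^3|_3 = 27 ⇒ 26
(1) 26|_3 = 2·3^2 + 2·3 + 2 ↦ 2·4^2 + 2·4 + 2|_4 = 42 ⇒ 41

4, 26, 41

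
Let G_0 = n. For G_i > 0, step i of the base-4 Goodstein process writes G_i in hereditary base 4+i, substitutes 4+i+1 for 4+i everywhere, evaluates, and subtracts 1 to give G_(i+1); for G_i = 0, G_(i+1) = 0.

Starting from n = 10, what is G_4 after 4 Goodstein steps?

G_0 = 10. HB_4(10) = 2·4 + 2. Bump = 12. G_1 = 11.
G_1 = 11. HB_5(11) = 2·5 + 1. Bump = 13. G_2 = 12.
G_2 = 12. HB_6(12) = 2·6. Bump = 14. G_3 = 13.
G_3 = 13. HB_7(13) = 7 + 6. Bump = 14. G_4 = 13.
G_4 = 13. HB_8(13) = 8 + 5. Bump = 14. G_5 = 13.

13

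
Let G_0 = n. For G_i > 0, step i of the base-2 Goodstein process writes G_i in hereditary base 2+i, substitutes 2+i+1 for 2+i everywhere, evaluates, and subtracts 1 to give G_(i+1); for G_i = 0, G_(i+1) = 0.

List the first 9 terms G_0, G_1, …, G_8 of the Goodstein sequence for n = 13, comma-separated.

13 —HB2→ 2^(2 + 1) + 2^2 + 1 —bump→ 3^(3 + 1) + 3^3 + 1 = 109 —(−1)→ 108
108 —HB3→ 3^(3 + 1) + 3^3 —bump→ 4^(4 + 1) + 4^4 = 1280 —(−1)→ 1279
1279 —HB4→ 4^(4 + 1) + 3·4^3 + 3·4^2 + 3·4 + 3 —bump→ 5^(5 + 1) + 3·5^3 + 3·5^2 + 3·5 + 3 = 16093 —(−1)→ 16092
16092 —HB5→ 5^(5 + 1) + 3·5^3 + 3·5^2 + 3·5 + 2 —bump→ 6^(6 + 1) + 3·6^3 + 3·6^2 + 3·6 + 2 = 280712 —(−1)→ 280711
280711 —HB6→ 6^(6 + 1) + 3·6^3 + 3·6^2 + 3·6 + 1 —bump→ 7^(7 + 1) + 3·7^3 + 3·7^2 + 3·7 + 1 = 5765999 —(−1)→ 5765998
5765998 —HB7→ 7^(7 + 1) + 3·7^3 + 3·7^2 + 3·7 —bump→ 8^(8 + 1) + 3·8^3 + 3·8^2 + 3·8 = 134219480 —(−1)→ 134219479
134219479 —HB8→ 8^(8 + 1) + 3·8^3 + 3·8^2 + 2·8 + 7 —bump→ 9^(9 + 1) + 3·9^3 + 3·9^2 + 2·9 + 7 = 3486786856 —(−1)→ 3486786855
3486786855 —HB9→ 9^(9 + 1) + 3·9^3 + 3·9^2 + 2·9 + 6 —bump→ 10^(10 + 1) + 3·10^3 + 3·10^2 + 2·10 + 6 = 100000003326 —(−1)→ 100000003325

13, 108, 1279, 16092, 280711, 5765998, 134219479, 3486786855, 100000003325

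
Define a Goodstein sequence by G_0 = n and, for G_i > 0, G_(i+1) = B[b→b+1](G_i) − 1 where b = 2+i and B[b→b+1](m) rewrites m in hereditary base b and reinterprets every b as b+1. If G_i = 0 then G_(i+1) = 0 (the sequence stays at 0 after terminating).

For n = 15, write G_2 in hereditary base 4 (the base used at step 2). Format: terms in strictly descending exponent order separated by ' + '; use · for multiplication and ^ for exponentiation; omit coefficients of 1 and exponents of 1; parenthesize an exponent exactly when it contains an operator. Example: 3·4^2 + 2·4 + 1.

4^(4 + 1) + 4^4 + 3

step 0: 15 = 2^(2 + 1) + 2^2 + 2 + 1; sub 3 for 2: 3^(3 + 1) + 3^3 + 3 + 1; = 112; G_1 = 112−1 = 111
step 1: 111 = 3^(3 + 1) + 3^3 + 3; sub 4 for 3: 4^(4 + 1) + 4^4 + 4; = 1284; G_2 = 1284−1 = 1283
step 2: 1283 = 4^(4 + 1) + 4^4 + 3; sub 5 for 4: 5^(5 + 1) + 5^5 + 3; = 18753; G_3 = 18753−1 = 18752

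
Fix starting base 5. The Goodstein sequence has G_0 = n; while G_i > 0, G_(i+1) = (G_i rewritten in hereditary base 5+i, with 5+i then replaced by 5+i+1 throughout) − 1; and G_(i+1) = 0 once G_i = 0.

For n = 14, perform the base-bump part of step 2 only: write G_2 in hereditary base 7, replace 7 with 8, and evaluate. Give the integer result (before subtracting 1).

18

i=0: 14 = 2·5 + 4 (b=5); 5→6: 2·6 + 4 = 16; 16−1 = 15
i=1: 15 = 2·6 + 3 (b=6); 6→7: 2·7 + 3 = 17; 17−1 = 16
i=2: 16 = 2·7 + 2 (b=7); 7→8: 2·8 + 2 = 18; 18−1 = 17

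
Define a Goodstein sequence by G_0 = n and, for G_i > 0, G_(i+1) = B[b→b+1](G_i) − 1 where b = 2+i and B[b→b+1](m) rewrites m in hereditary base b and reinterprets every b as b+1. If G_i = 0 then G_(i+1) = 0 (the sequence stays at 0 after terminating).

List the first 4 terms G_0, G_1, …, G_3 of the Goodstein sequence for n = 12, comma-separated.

G_0=12  [base 2] 2^(2 + 1) + 2^2  →[2↦3]→  3^(3 + 1) + 3^3 = 108  −1 ⇒ G_1=107
G_1=107  [base 3] 3^(3 + 1) + 2·3^2 + 2·3 + 2  →[3↦4]→  4^(4 + 1) + 2·4^2 + 2·4 + 2 = 1066  −1 ⇒ G_2=1065
G_2=1065  [base 4] 4^(4 + 1) + 2·4^2 + 2·4 + 1  →[4↦5]→  5^(5 + 1) + 2·5^2 + 2·5 + 1 = 15686  −1 ⇒ G_3=15685

12, 107, 1065, 15685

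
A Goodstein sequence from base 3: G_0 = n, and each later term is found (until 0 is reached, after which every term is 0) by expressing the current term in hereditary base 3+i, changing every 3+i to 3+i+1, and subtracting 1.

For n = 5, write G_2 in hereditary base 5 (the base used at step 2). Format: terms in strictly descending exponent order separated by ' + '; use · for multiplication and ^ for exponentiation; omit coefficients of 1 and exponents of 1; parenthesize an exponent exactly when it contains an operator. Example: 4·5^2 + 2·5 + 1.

G_0 = 5. HB_3(5) = 3 + 2. Bump = 6. G_1 = 5.
G_1 = 5. HB_4(5) = 4 + 1. Bump = 6. G_2 = 5.

5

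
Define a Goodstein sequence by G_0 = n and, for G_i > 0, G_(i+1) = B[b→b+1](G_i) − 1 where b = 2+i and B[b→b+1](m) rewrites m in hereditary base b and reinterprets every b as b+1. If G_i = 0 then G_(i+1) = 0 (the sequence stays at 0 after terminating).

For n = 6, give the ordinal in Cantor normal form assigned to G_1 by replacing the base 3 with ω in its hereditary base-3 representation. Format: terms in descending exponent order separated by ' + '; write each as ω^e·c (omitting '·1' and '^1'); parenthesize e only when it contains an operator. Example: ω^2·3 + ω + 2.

ω^ω + 2

G_0 = 6. HB_2(6) = 2^2 + 2. Bump = 30. G_1 = 29.
G_1 = 29. HB_3(29) = 3^3 + 2. Bump = 258. G_2 = 257.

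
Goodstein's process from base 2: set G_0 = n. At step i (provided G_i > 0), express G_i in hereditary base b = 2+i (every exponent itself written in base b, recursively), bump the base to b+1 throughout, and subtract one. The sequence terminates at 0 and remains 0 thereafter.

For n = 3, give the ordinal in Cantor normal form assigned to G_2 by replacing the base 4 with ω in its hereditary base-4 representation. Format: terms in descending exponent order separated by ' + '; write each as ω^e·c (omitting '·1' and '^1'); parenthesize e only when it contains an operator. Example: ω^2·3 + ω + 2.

(0) 3|_2 = 2 + 1 ↦ 3 + 1|_3 = 4 ⇒ 3
(1) 3|_3 = 3 ↦ 4|_4 = 4 ⇒ 3
(2) 3|_4 = 3 ↦ 3|_5 = 3 ⇒ 2

3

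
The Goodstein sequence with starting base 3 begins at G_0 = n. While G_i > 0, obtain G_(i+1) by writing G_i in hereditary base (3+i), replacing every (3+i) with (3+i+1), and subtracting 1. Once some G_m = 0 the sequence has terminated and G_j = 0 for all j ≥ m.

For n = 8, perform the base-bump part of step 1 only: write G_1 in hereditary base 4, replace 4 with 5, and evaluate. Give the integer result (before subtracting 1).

11

G_0 = 8. HB_3(8) = 2·3 + 2. Bump = 10. G_1 = 9.
G_1 = 9. HB_4(9) = 2·4 + 1. Bump = 11. G_2 = 10.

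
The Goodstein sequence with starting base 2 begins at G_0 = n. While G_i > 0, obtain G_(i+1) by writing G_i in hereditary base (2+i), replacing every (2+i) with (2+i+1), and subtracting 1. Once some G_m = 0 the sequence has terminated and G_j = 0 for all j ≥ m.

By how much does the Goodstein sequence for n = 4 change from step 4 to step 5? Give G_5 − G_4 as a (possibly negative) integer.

26

(0) 4|_2 = 2^2 ↦ 3^3|_3 = 27 ⇒ 26
(1) 26|_3 = 2·3^2 + 2·3 + 2 ↦ 2·4^2 + 2·4 + 2|_4 = 42 ⇒ 41
(2) 41|_4 = 2·4^2 + 2·4 + 1 ↦ 2·5^2 + 2·5 + 1|_5 = 61 ⇒ 60
(3) 60|_5 = 2·5^2 + 2·5 ↦ 2·6^2 + 2·6|_6 = 84 ⇒ 83
(4) 83|_6 = 2·6^2 + 6 + 5 ↦ 2·7^2 + 7 + 5|_7 = 110 ⇒ 109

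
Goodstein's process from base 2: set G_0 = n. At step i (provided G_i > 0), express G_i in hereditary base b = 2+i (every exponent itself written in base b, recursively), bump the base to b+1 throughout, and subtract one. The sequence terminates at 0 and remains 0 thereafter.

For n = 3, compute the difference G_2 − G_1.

G_0=3  [base 2] 2 + 1  →[2↦3]→  3 + 1 = 4  −1 ⇒ G_1=3
G_1=3  [base 3] 3  →[3↦4]→  4 = 4  −1 ⇒ G_2=3

0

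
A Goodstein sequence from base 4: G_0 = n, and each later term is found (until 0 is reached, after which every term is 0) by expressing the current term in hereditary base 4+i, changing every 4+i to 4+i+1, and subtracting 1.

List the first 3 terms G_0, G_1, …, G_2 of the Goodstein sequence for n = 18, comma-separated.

G_0 = 18. HB_4(18) = 4^2 + 2. Bump = 27. G_1 = 26.
G_1 = 26. HB_5(26) = 5^2 + 1. Bump = 37. G_2 = 36.

18, 26, 36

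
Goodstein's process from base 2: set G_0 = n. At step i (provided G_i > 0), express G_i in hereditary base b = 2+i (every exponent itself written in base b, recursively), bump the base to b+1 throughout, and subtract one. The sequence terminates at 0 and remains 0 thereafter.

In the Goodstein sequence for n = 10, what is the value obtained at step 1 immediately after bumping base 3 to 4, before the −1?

G_0 = 10. HB_2(10) = 2^(2 + 1) + 2. Bump = 84. G_1 = 83.
G_1 = 83. HB_3(83) = 3^(3 + 1) + 2. Bump = 1026. G_2 = 1025.

1026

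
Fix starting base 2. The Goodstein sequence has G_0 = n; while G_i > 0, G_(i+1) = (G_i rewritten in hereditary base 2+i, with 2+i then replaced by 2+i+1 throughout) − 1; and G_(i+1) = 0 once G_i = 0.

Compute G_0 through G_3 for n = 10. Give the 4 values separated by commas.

10, 83, 1025, 15625

G_0 = 10. HB_2(10) = 2^(2 + 1) + 2. Bump = 84. G_1 = 83.
G_1 = 83. HB_3(83) = 3^(3 + 1) + 2. Bump = 1026. G_2 = 1025.
G_2 = 1025. HB_4(1025) = 4^(4 + 1) + 1. Bump = 15626. G_3 = 15625.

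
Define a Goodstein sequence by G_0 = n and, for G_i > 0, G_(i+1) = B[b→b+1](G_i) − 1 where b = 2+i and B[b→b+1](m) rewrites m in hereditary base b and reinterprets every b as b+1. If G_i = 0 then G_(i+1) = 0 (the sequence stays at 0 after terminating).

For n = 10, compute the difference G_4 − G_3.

G_0 = 10. HB_2(10) = 2^(2 + 1) + 2. Bump = 84. G_1 = 83.
G_1 = 83. HB_3(83) = 3^(3 + 1) + 2. Bump = 1026. G_2 = 1025.
G_2 = 1025. HB_4(1025) = 4^(4 + 1) + 1. Bump = 15626. G_3 = 15625.
G_3 = 15625. HB_5(15625) = 5^(5 + 1). Bump = 279936. G_4 = 279935.

264310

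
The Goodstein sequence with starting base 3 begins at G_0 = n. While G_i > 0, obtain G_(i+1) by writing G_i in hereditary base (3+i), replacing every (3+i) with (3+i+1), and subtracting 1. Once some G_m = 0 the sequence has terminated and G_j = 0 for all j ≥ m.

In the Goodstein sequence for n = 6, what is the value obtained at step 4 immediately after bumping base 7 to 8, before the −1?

8

i=0: 6 = 2·3 (b=3); 3→4: 2·4 = 8; 8−1 = 7
i=1: 7 = 4 + 3 (b=4); 4→5: 5 + 3 = 8; 8−1 = 7
i=2: 7 = 5 + 2 (b=5); 5→6: 6 + 2 = 8; 8−1 = 7
i=3: 7 = 6 + 1 (b=6); 6→7: 7 + 1 = 8; 8−1 = 7
i=4: 7 = 7 (b=7); 7→8: 8 = 8; 8−1 = 7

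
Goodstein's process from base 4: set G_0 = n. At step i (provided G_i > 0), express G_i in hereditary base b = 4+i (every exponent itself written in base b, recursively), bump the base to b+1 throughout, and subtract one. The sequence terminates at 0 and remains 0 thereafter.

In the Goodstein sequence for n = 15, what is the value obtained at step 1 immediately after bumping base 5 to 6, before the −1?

20

G_0 = 15. HB_4(15) = 3·4 + 3. Bump = 18. G_1 = 17.
G_1 = 17. HB_5(17) = 3·5 + 2. Bump = 20. G_2 = 19.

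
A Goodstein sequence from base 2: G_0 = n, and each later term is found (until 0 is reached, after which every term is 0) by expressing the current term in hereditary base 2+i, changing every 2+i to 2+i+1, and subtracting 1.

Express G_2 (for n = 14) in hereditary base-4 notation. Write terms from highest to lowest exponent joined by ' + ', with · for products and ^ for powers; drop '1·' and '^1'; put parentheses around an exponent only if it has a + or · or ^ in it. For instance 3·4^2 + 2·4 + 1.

4^(4 + 1) + 4^4 + 1

step 0: 14 = 2^(2 + 1) + 2^2 + 2; sub 3 for 2: 3^(3 + 1) + 3^3 + 3; = 111; G_1 = 111−1 = 110
step 1: 110 = 3^(3 + 1) + 3^3 + 2; sub 4 for 3: 4^(4 + 1) + 4^4 + 2; = 1282; G_2 = 1282−1 = 1281
step 2: 1281 = 4^(4 + 1) + 4^4 + 1; sub 5 for 4: 5^(5 + 1) + 5^5 + 1; = 18751; G_3 = 18751−1 = 18750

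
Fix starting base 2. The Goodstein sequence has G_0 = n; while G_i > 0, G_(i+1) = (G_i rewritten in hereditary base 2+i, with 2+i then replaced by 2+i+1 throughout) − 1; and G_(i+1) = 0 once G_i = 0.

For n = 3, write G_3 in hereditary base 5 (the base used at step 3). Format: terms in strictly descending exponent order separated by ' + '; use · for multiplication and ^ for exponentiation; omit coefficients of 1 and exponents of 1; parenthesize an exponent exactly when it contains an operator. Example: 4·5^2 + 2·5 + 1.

2

[0] 3 ≡ 2 + 1 (base 2). Lift 3: 4. −1: 3.
[1] 3 ≡ 3 (base 3). Lift 4: 4. −1: 3.
[2] 3 ≡ 3 (base 4). Lift 5: 3. −1: 2.
[3] 2 ≡ 2 (base 5). Lift 6: 2. −1: 1.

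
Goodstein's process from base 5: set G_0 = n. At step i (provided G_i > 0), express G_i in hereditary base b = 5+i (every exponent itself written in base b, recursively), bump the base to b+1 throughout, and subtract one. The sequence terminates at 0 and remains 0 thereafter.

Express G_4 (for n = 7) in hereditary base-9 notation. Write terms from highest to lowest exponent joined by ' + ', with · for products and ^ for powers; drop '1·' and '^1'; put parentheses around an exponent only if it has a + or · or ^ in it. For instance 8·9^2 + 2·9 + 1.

6

7 —HB5→ 5 + 2 —bump→ 6 + 2 = 8 —(−1)→ 7
7 —HB6→ 6 + 1 —bump→ 7 + 1 = 8 —(−1)→ 7
7 —HB7→ 7 —bump→ 8 = 8 —(−1)→ 7
7 —HB8→ 7 —bump→ 7 = 7 —(−1)→ 6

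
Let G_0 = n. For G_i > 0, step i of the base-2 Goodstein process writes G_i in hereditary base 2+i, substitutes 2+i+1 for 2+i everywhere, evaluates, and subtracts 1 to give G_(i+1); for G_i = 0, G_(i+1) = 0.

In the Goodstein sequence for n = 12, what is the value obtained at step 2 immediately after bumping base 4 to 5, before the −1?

step 0: 12 = 2^(2 + 1) + 2^2; sub 3 for 2: 3^(3 + 1) + 3^3; = 108; G_1 = 108−1 = 107
step 1: 107 = 3^(3 + 1) + 2·3^2 + 2·3 + 2; sub 4 for 3: 4^(4 + 1) + 2·4^2 + 2·4 + 2; = 1066; G_2 = 1066−1 = 1065
step 2: 1065 = 4^(4 + 1) + 2·4^2 + 2·4 + 1; sub 5 for 4: 5^(5 + 1) + 2·5^2 + 2·5 + 1; = 15686; G_3 = 15686−1 = 15685

15686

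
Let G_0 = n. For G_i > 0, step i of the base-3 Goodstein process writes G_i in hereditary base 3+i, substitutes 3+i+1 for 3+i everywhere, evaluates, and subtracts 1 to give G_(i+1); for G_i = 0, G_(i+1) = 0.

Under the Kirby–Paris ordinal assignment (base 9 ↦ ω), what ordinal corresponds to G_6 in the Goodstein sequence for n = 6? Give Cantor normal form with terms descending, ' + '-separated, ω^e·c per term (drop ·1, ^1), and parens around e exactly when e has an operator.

G_0=6  [base 3] 2·3  →[3↦4]→  2·4 = 8  −1 ⇒ G_1=7
G_1=7  [base 4] 4 + 3  →[4↦5]→  5 + 3 = 8  −1 ⇒ G_2=7
G_2=7  [base 5] 5 + 2  →[5↦6]→  6 + 2 = 8  −1 ⇒ G_3=7
G_3=7  [base 6] 6 + 1  →[6↦7]→  7 + 1 = 8  −1 ⇒ G_4=7
G_4=7  [base 7] 7  →[7↦8]→  8 = 8  −1 ⇒ G_5=7
G_5=7  [base 8] 7  →[8↦9]→  7 = 7  −1 ⇒ G_6=6

6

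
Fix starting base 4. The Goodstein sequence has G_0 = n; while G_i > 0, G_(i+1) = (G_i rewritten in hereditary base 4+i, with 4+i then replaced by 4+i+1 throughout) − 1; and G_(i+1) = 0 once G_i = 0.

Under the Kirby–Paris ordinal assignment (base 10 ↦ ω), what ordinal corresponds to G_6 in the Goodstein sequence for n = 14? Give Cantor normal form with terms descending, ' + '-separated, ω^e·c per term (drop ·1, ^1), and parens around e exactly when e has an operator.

[0] 14 ≡ 3·4 + 2 (base 4). Lift 5: 17. −1: 16.
[1] 16 ≡ 3·5 + 1 (base 5). Lift 6: 19. −1: 18.
[2] 18 ≡ 3·6 (base 6). Lift 7: 21. −1: 20.
[3] 20 ≡ 2·7 + 6 (base 7). Lift 8: 22. −1: 21.
[4] 21 ≡ 2·8 + 5 (base 8). Lift 9: 23. −1: 22.
[5] 22 ≡ 2·9 + 4 (base 9). Lift 10: 24. −1: 23.
[6] 23 ≡ 2·10 + 3 (base 10). Lift 11: 25. −1: 24.

ω·2 + 3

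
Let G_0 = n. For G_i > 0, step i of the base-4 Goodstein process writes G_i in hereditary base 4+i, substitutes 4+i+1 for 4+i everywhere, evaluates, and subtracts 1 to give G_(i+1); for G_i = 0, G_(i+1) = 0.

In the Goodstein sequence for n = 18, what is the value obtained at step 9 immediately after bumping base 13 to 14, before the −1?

84

[0] 18 ≡ 4^2 + 2 (base 4). Lift 5: 27. −1: 26.
[1] 26 ≡ 5^2 + 1 (base 5). Lift 6: 37. −1: 36.
[2] 36 ≡ 6^2 (base 6). Lift 7: 49. −1: 48.
[3] 48 ≡ 6·7 + 6 (base 7). Lift 8: 54. −1: 53.
[4] 53 ≡ 6·8 + 5 (base 8). Lift 9: 59. −1: 58.
[5] 58 ≡ 6·9 + 4 (base 9). Lift 10: 64. −1: 63.
[6] 63 ≡ 6·10 + 3 (base 10). Lift 11: 69. −1: 68.
[7] 68 ≡ 6·11 + 2 (base 11). Lift 12: 74. −1: 73.
[8] 73 ≡ 6·12 + 1 (base 12). Lift 13: 79. −1: 78.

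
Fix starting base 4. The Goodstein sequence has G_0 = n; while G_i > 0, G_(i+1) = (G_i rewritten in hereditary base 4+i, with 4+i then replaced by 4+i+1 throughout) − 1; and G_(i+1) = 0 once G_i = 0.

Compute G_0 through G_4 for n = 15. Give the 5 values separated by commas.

15, 17, 19, 21, 23

step 0: 15 = 3·4 + 3; sub 5 for 4: 3·5 + 3; = 18; G_1 = 18−1 = 17
step 1: 17 = 3·5 + 2; sub 6 for 5: 3·6 + 2; = 20; G_2 = 20−1 = 19
step 2: 19 = 3·6 + 1; sub 7 for 6: 3·7 + 1; = 22; G_3 = 22−1 = 21
step 3: 21 = 3·7; sub 8 for 7: 3·8; = 24; G_4 = 24−1 = 23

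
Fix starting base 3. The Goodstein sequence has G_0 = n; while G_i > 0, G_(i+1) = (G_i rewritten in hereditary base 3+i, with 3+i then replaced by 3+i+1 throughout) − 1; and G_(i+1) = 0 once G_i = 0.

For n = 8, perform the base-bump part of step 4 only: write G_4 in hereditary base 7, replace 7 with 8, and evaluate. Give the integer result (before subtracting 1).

12

step 0: 8 = 2·3 + 2; sub 4 for 3: 2·4 + 2; = 10; G_1 = 10−1 = 9
step 1: 9 = 2·4 + 1; sub 5 for 4: 2·5 + 1; = 11; G_2 = 11−1 = 10
step 2: 10 = 2·5; sub 6 for 5: 2·6; = 12; G_3 = 12−1 = 11
step 3: 11 = 6 + 5; sub 7 for 6: 7 + 5; = 12; G_4 = 12−1 = 11
step 4: 11 = 7 + 4; sub 8 for 7: 8 + 4; = 12; G_5 = 12−1 = 11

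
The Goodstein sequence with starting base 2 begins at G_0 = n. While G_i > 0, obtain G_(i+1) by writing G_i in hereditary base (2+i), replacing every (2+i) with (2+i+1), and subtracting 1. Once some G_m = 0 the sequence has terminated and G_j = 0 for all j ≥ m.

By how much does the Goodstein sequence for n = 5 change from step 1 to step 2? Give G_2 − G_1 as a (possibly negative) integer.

228

G_0 = 5. HB_2(5) = 2^2 + 1. Bump = 28. G_1 = 27.
G_1 = 27. HB_3(27) = 3^3. Bump = 256. G_2 = 255.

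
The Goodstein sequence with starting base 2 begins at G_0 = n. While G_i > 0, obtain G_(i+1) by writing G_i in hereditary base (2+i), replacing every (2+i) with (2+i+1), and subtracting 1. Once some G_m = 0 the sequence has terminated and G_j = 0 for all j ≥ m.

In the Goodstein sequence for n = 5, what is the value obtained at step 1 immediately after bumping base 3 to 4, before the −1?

256

5 —HB2→ 2^2 + 1 —bump→ 3^3 + 1 = 28 —(−1)→ 27
27 —HB3→ 3^3 —bump→ 4^4 = 256 —(−1)→ 255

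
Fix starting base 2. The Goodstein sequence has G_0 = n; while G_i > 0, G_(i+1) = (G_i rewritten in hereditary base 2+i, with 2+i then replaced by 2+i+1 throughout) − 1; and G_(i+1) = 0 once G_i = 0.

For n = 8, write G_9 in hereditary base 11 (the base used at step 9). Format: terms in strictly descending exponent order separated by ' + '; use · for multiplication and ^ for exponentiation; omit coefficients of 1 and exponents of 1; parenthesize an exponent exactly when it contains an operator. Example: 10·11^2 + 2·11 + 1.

2·11^11 + 2·11^2 + 11

[0] 8 ≡ 2^(2 + 1) (base 2). Lift 3: 81. −1: 80.
[1] 80 ≡ 2·3^3 + 2·3^2 + 2·3 + 2 (base 3). Lift 4: 554. −1: 553.
[2] 553 ≡ 2·4^4 + 2·4^2 + 2·4 + 1 (base 4). Lift 5: 6311. −1: 6310.
[3] 6310 ≡ 2·5^5 + 2·5^2 + 2·5 (base 5). Lift 6: 93396. −1: 93395.
[4] 93395 ≡ 2·6^6 + 2·6^2 + 6 + 5 (base 6). Lift 7: 1647196. −1: 1647195.
[5] 1647195 ≡ 2·7^7 + 2·7^2 + 7 + 4 (base 7). Lift 8: 33554572. −1: 33554571.
[6] 33554571 ≡ 2·8^8 + 2·8^2 + 8 + 3 (base 8). Lift 9: 774841152. −1: 774841151.
[7] 774841151 ≡ 2·9^9 + 2·9^2 + 9 + 2 (base 9). Lift 10: 20000000212. −1: 20000000211.
[8] 20000000211 ≡ 2·10^10 + 2·10^2 + 10 + 1 (base 10). Lift 11: 570623341476. −1: 570623341475.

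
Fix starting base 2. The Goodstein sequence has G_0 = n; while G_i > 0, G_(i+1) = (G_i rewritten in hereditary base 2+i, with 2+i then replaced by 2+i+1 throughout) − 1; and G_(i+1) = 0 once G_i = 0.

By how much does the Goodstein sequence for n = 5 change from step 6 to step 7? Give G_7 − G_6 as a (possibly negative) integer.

5 —HB2→ 2^2 + 1 —bump→ 3^3 + 1 = 28 —(−1)→ 27
27 —HB3→ 3^3 —bump→ 4^4 = 256 —(−1)→ 255
255 —HB4→ 3·4^3 + 3·4^2 + 3·4 + 3 —bump→ 3·5^3 + 3·5^2 + 3·5 + 3 = 468 —(−1)→ 467
467 —HB5→ 3·5^3 + 3·5^2 + 3·5 + 2 —bump→ 3·6^3 + 3·6^2 + 3·6 + 2 = 776 —(−1)→ 775
775 —HB6→ 3·6^3 + 3·6^2 + 3·6 + 1 —bump→ 3·7^3 + 3·7^2 + 3·7 + 1 = 1198 —(−1)→ 1197
1197 —HB7→ 3·7^3 + 3·7^2 + 3·7 —bump→ 3·8^3 + 3·8^2 + 3·8 = 1752 —(−1)→ 1751
1751 —HB8→ 3·8^3 + 3·8^2 + 2·8 + 7 —bump→ 3·9^3 + 3·9^2 + 2·9 + 7 = 2455 —(−1)→ 2454

703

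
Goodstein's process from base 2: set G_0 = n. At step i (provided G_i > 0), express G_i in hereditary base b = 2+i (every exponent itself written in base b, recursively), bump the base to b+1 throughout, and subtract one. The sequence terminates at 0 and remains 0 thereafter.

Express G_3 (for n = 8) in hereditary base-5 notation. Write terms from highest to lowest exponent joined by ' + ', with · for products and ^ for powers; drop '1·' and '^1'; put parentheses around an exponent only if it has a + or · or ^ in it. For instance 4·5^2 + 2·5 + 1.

2·5^5 + 2·5^2 + 2·5

base 2: 8 = 2^(2 + 1); at 3: 3^(3 + 1) = 81; next = 80
base 3: 80 = 2·3^3 + 2·3^2 + 2·3 + 2; at 4: 2·4^4 + 2·4^2 + 2·4 + 2 = 554; next = 553
base 4: 553 = 2·4^4 + 2·4^2 + 2·4 + 1; at 5: 2·5^5 + 2·5^2 + 2·5 + 1 = 6311; next = 6310
base 5: 6310 = 2·5^5 + 2·5^2 + 2·5; at 6: 2·6^6 + 2·6^2 + 2·6 = 93396; next = 93395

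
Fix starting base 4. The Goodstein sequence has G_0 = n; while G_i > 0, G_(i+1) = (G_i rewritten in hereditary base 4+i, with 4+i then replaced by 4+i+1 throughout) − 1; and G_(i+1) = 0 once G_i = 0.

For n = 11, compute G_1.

G_0 = 11. HB_4(11) = 2·4 + 3. Bump = 13. G_1 = 12.
G_1 = 12. HB_5(12) = 2·5 + 2. Bump = 14. G_2 = 13.

12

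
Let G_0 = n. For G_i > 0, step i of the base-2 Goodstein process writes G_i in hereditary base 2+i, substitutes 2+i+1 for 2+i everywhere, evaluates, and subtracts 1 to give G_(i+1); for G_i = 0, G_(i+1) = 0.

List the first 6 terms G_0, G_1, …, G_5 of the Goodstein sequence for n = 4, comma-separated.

G_0=4  [base 2] 2^2  →[2↦3]→  3^3 = 27  −1 ⇒ G_1=26
G_1=26  [base 3] 2·3^2 + 2·3 + 2  →[3↦4]→  2·4^2 + 2·4 + 2 = 42  −1 ⇒ G_2=41
G_2=41  [base 4] 2·4^2 + 2·4 + 1  →[4↦5]→  2·5^2 + 2·5 + 1 = 61  −1 ⇒ G_3=60
G_3=60  [base 5] 2·5^2 + 2·5  →[5↦6]→  2·6^2 + 2·6 = 84  −1 ⇒ G_4=83
G_4=83  [base 6] 2·6^2 + 6 + 5  →[6↦7]→  2·7^2 + 7 + 5 = 110  −1 ⇒ G_5=109

4, 26, 41, 60, 83, 109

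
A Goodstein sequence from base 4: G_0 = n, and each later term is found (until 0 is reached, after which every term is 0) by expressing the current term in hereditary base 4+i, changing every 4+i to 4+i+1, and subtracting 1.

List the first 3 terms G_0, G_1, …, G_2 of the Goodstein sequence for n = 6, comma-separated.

G_0=6  [base 4] 4 + 2  →[4↦5]→  5 + 2 = 7  −1 ⇒ G_1=6
G_1=6  [base 5] 5 + 1  →[5↦6]→  6 + 1 = 7  −1 ⇒ G_2=6

6, 6, 6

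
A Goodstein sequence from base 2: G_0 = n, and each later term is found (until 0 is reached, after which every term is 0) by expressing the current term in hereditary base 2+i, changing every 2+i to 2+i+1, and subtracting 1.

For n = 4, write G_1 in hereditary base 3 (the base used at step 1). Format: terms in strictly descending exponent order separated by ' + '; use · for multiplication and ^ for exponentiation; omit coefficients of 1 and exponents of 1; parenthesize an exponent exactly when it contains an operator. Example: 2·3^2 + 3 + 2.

2·3^2 + 2·3 + 2

i=0: 4 = 2^2 (b=2); 2→3: 3^3 = 27; 27−1 = 26
i=1: 26 = 2·3^2 + 2·3 + 2 (b=3); 3→4: 2·4^2 + 2·4 + 2 = 42; 42−1 = 41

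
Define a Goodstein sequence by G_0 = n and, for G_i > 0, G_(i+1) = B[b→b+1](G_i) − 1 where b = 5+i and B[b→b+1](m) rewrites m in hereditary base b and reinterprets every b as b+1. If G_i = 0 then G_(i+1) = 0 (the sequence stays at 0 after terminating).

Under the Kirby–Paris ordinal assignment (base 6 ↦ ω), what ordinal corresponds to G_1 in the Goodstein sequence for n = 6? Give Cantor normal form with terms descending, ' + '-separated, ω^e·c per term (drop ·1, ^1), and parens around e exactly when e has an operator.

[0] 6 ≡ 5 + 1 (base 5). Lift 6: 7. −1: 6.
[1] 6 ≡ 6 (base 6). Lift 7: 7. −1: 6.

ω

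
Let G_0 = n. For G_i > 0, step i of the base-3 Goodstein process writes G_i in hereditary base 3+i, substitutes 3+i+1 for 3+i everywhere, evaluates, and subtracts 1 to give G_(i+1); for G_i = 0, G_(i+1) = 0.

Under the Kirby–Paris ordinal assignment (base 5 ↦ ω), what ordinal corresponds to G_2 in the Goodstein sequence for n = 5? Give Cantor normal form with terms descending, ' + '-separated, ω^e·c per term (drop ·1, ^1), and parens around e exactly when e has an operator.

5 —HB3→ 3 + 2 —bump→ 4 + 2 = 6 —(−1)→ 5
5 —HB4→ 4 + 1 —bump→ 5 + 1 = 6 —(−1)→ 5
5 —HB5→ 5 —bump→ 6 = 6 —(−1)→ 5

ω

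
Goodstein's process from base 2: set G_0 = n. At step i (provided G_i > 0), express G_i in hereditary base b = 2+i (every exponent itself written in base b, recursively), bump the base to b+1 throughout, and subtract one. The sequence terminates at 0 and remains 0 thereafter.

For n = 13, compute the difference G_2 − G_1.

13 —HB2→ 2^(2 + 1) + 2^2 + 1 —bump→ 3^(3 + 1) + 3^3 + 1 = 109 —(−1)→ 108
108 —HB3→ 3^(3 + 1) + 3^3 —bump→ 4^(4 + 1) + 4^4 = 1280 —(−1)→ 1279

1171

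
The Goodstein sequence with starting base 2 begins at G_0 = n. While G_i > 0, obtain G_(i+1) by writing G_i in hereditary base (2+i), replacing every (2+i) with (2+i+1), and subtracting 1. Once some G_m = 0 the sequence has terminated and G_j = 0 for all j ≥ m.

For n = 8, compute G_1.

80

(0) 8|_2 = 2^(2 + 1) ↦ 3^(3 + 1)|_3 = 81 ⇒ 80
(1) 80|_3 = 2·3^3 + 2·3^2 + 2·3 + 2 ↦ 2·4^4 + 2·4^2 + 2·4 + 2|_4 = 554 ⇒ 553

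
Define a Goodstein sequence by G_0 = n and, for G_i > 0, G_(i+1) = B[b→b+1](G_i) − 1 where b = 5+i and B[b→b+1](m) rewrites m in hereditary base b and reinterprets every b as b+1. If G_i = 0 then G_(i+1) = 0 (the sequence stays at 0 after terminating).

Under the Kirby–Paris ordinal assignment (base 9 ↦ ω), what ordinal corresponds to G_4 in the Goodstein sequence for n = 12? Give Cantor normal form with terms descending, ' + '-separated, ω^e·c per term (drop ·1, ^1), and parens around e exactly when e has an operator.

base 5: 12 = 2·5 + 2; at 6: 2·6 + 2 = 14; next = 13
base 6: 13 = 2·6 + 1; at 7: 2·7 + 1 = 15; next = 14
base 7: 14 = 2·7; at 8: 2·8 = 16; next = 15
base 8: 15 = 8 + 7; at 9: 9 + 7 = 16; next = 15
base 9: 15 = 9 + 6; at 10: 10 + 6 = 16; next = 15

ω + 6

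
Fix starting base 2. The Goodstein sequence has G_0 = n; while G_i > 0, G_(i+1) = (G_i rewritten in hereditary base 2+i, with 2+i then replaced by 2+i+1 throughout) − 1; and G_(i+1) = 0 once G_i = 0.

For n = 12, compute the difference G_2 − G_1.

step 0: 12 = 2^(2 + 1) + 2^2; sub 3 for 2: 3^(3 + 1) + 3^3; = 108; G_1 = 108−1 = 107
step 1: 107 = 3^(3 + 1) + 2·3^2 + 2·3 + 2; sub 4 for 3: 4^(4 + 1) + 2·4^2 + 2·4 + 2; = 1066; G_2 = 1066−1 = 1065

958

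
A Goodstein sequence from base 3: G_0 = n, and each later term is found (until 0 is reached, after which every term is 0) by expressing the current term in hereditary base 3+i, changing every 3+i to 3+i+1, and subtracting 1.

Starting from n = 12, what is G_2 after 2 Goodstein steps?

27

i=0: 12 = 3^2 + 3 (b=3); 3→4: 4^2 + 4 = 20; 20−1 = 19
i=1: 19 = 4^2 + 3 (b=4); 4→5: 5^2 + 3 = 28; 28−1 = 27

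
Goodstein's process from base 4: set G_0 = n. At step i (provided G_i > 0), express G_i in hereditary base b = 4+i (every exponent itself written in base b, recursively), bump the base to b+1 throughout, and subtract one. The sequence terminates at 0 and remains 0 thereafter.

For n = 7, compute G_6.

(0) 7|_4 = 4 + 3 ↦ 5 + 3|_5 = 8 ⇒ 7
(1) 7|_5 = 5 + 2 ↦ 6 + 2|_6 = 8 ⇒ 7
(2) 7|_6 = 6 + 1 ↦ 7 + 1|_7 = 8 ⇒ 7
(3) 7|_7 = 7 ↦ 8|_8 = 8 ⇒ 7
(4) 7|_8 = 7 ↦ 7|_9 = 7 ⇒ 6
(5) 6|_9 = 6 ↦ 6|_10 = 6 ⇒ 5
(6) 5|_10 = 5 ↦ 5|_11 = 5 ⇒ 4

5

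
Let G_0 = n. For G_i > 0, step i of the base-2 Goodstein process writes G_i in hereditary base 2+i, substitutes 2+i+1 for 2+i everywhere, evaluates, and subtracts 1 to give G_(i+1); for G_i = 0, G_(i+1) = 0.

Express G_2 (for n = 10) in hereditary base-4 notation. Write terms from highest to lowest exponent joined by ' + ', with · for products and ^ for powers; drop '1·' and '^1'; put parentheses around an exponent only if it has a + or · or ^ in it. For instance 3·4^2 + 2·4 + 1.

(0) 10|_2 = 2^(2 + 1) + 2 ↦ 3^(3 + 1) + 3|_3 = 84 ⇒ 83
(1) 83|_3 = 3^(3 + 1) + 2 ↦ 4^(4 + 1) + 2|_4 = 1026 ⇒ 1025

4^(4 + 1) + 1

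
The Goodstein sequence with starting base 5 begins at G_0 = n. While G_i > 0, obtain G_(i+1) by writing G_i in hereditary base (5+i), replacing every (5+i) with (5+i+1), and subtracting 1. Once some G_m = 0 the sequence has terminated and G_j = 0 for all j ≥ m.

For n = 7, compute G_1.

7 —HB5→ 5 + 2 —bump→ 6 + 2 = 8 —(−1)→ 7
7 —HB6→ 6 + 1 —bump→ 7 + 1 = 8 —(−1)→ 7

7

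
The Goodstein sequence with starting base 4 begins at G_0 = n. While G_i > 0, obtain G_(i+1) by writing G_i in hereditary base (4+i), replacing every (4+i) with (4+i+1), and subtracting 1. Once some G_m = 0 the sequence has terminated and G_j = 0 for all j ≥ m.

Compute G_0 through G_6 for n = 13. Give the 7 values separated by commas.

13, 15, 17, 18, 19, 20, 21

13 —HB4→ 3·4 + 1 —bump→ 3·5 + 1 = 16 —(−1)→ 15
15 —HB5→ 3·5 —bump→ 3·6 = 18 —(−1)→ 17
17 —HB6→ 2·6 + 5 —bump→ 2·7 + 5 = 19 —(−1)→ 18
18 —HB7→ 2·7 + 4 —bump→ 2·8 + 4 = 20 —(−1)→ 19
19 —HB8→ 2·8 + 3 —bump→ 2·9 + 3 = 21 —(−1)→ 20
20 —HB9→ 2·9 + 2 —bump→ 2·10 + 2 = 22 —(−1)→ 21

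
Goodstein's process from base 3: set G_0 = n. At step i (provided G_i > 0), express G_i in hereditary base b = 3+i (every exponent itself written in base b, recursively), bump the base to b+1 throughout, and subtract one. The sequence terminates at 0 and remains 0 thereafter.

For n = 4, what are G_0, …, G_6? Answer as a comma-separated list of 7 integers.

4, 4, 4, 3, 2, 1, 0

G_0 = 4. HB_3(4) = 3 + 1. Bump = 5. G_1 = 4.
G_1 = 4. HB_4(4) = 4. Bump = 5. G_2 = 4.
G_2 = 4. HB_5(4) = 4. Bump = 4. G_3 = 3.
G_3 = 3. HB_6(3) = 3. Bump = 3. G_4 = 2.
G_4 = 2. HB_7(2) = 2. Bump = 2. G_5 = 1.
G_5 = 1. HB_8(1) = 1. Bump = 1. G_6 = 0.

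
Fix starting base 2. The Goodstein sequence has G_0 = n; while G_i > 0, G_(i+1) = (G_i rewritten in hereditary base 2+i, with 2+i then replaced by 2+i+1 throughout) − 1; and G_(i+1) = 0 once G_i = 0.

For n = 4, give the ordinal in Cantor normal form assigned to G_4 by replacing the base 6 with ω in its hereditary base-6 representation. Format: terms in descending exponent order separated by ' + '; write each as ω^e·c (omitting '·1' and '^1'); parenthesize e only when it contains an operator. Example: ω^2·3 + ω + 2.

base 2: 4 = 2^2; at 3: 3^3 = 27; next = 26
base 3: 26 = 2·3^2 + 2·3 + 2; at 4: 2·4^2 + 2·4 + 2 = 42; next = 41
base 4: 41 = 2·4^2 + 2·4 + 1; at 5: 2·5^2 + 2·5 + 1 = 61; next = 60
base 5: 60 = 2·5^2 + 2·5; at 6: 2·6^2 + 2·6 = 84; next = 83
base 6: 83 = 2·6^2 + 6 + 5; at 7: 2·7^2 + 7 + 5 = 110; next = 109

ω^2·2 + ω + 5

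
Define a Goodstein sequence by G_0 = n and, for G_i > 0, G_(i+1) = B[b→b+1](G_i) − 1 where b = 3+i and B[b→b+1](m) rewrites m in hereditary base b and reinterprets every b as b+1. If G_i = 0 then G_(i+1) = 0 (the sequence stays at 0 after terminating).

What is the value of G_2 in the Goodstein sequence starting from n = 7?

9

base 3: 7 = 2·3 + 1; at 4: 2·4 + 1 = 9; next = 8
base 4: 8 = 2·4; at 5: 2·5 = 10; next = 9
base 5: 9 = 5 + 4; at 6: 6 + 4 = 10; next = 9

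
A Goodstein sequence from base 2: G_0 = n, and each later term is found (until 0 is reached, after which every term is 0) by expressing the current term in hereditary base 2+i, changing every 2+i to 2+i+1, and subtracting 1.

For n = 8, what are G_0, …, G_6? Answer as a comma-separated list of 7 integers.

i=0: 8 = 2^(2 + 1) (b=2); 2→3: 3^(3 + 1) = 81; 81−1 = 80
i=1: 80 = 2·3^3 + 2·3^2 + 2·3 + 2 (b=3); 3→4: 2·4^4 + 2·4^2 + 2·4 + 2 = 554; 554−1 = 553
i=2: 553 = 2·4^4 + 2·4^2 + 2·4 + 1 (b=4); 4→5: 2·5^5 + 2·5^2 + 2·5 + 1 = 6311; 6311−1 = 6310
i=3: 6310 = 2·5^5 + 2·5^2 + 2·5 (b=5); 5→6: 2·6^6 + 2·6^2 + 2·6 = 93396; 93396−1 = 93395
i=4: 93395 = 2·6^6 + 2·6^2 + 6 + 5 (b=6); 6→7: 2·7^7 + 2·7^2 + 7 + 5 = 1647196; 1647196−1 = 1647195
i=5: 1647195 = 2·7^7 + 2·7^2 + 7 + 4 (b=7); 7→8: 2·8^8 + 2·8^2 + 8 + 4 = 33554572; 33554572−1 = 33554571

8, 80, 553, 6310, 93395, 1647195, 33554571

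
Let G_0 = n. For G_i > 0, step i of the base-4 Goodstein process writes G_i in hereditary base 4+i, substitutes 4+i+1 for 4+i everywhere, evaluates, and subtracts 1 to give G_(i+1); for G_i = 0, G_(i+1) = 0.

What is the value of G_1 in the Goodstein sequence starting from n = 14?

14 —HB4→ 3·4 + 2 —bump→ 3·5 + 2 = 17 —(−1)→ 16
16 —HB5→ 3·5 + 1 —bump→ 3·6 + 1 = 19 —(−1)→ 18

16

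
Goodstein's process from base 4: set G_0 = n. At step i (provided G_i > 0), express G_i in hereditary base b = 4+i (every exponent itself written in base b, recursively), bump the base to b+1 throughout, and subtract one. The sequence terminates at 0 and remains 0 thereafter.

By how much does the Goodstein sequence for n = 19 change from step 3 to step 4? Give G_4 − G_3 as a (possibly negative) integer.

14

G_0 = 19. HB_4(19) = 4^2 + 3. Bump = 28. G_1 = 27.
G_1 = 27. HB_5(27) = 5^2 + 2. Bump = 38. G_2 = 37.
G_2 = 37. HB_6(37) = 6^2 + 1. Bump = 50. G_3 = 49.
G_3 = 49. HB_7(49) = 7^2. Bump = 64. G_4 = 63.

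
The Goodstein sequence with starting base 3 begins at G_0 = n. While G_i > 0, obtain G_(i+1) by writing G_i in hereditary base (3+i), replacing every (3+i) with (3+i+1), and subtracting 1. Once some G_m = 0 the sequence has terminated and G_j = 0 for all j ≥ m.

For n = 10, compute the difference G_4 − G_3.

3

i=0: 10 = 3^2 + 1 (b=3); 3→4: 4^2 + 1 = 17; 17−1 = 16
i=1: 16 = 4^2 (b=4); 4→5: 5^2 = 25; 25−1 = 24
i=2: 24 = 4·5 + 4 (b=5); 5→6: 4·6 + 4 = 28; 28−1 = 27
i=3: 27 = 4·6 + 3 (b=6); 6→7: 4·7 + 3 = 31; 31−1 = 30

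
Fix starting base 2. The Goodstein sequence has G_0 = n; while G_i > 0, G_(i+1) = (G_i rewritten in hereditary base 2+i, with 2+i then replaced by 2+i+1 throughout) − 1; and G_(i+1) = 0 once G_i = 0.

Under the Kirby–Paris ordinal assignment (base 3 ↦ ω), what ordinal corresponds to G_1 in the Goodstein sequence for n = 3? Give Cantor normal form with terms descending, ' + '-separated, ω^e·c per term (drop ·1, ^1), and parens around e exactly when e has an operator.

step 0: 3 = 2 + 1; sub 3 for 2: 3 + 1; = 4; G_1 = 4−1 = 3
step 1: 3 = 3; sub 4 for 3: 4; = 4; G_2 = 4−1 = 3

ω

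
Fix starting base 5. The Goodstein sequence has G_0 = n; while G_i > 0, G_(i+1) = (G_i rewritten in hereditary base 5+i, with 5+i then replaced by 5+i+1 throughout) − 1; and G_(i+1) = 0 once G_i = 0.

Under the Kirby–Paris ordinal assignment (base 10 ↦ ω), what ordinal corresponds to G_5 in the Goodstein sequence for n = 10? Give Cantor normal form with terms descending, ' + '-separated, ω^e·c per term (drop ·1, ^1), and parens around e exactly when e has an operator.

ω + 1

(0) 10|_5 = 2·5 ↦ 2·6|_6 = 12 ⇒ 11
(1) 11|_6 = 6 + 5 ↦ 7 + 5|_7 = 12 ⇒ 11
(2) 11|_7 = 7 + 4 ↦ 8 + 4|_8 = 12 ⇒ 11
(3) 11|_8 = 8 + 3 ↦ 9 + 3|_9 = 12 ⇒ 11
(4) 11|_9 = 9 + 2 ↦ 10 + 2|_10 = 12 ⇒ 11
(5) 11|_10 = 10 + 1 ↦ 11 + 1|_11 = 12 ⇒ 11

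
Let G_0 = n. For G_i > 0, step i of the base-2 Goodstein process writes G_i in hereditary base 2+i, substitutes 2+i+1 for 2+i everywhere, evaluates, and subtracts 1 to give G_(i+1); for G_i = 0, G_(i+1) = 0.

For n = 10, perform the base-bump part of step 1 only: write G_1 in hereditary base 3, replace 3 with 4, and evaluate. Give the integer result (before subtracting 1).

G_0=10  [base 2] 2^(2 + 1) + 2  →[2↦3]→  3^(3 + 1) + 3 = 84  −1 ⇒ G_1=83
G_1=83  [base 3] 3^(3 + 1) + 2  →[3↦4]→  4^(4 + 1) + 2 = 1026  −1 ⇒ G_2=1025

1026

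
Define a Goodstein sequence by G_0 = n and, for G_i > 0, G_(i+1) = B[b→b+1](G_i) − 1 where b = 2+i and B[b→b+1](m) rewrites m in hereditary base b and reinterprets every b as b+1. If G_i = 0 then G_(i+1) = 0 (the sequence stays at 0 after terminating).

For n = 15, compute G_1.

(0) 15|_2 = 2^(2 + 1) + 2^2 + 2 + 1 ↦ 3^(3 + 1) + 3^3 + 3 + 1|_3 = 112 ⇒ 111
(1) 111|_3 = 3^(3 + 1) + 3^3 + 3 ↦ 4^(4 + 1) + 4^4 + 4|_4 = 1284 ⇒ 1283

111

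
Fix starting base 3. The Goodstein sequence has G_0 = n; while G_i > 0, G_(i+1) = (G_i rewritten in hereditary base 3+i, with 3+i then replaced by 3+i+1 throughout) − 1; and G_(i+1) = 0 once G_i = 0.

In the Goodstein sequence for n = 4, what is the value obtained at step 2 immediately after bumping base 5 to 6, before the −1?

(0) 4|_3 = 3 + 1 ↦ 4 + 1|_4 = 5 ⇒ 4
(1) 4|_4 = 4 ↦ 5|_5 = 5 ⇒ 4
(2) 4|_5 = 4 ↦ 4|_6 = 4 ⇒ 3

4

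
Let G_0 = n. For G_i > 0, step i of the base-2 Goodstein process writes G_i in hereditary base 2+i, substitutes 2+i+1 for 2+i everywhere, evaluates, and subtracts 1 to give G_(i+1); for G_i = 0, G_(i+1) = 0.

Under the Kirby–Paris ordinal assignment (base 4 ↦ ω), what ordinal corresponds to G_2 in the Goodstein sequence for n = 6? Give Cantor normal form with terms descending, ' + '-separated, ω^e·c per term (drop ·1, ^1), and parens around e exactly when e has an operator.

[0] 6 ≡ 2^2 + 2 (base 2). Lift 3: 30. −1: 29.
[1] 29 ≡ 3^3 + 2 (base 3). Lift 4: 258. −1: 257.
[2] 257 ≡ 4^4 + 1 (base 4). Lift 5: 3126. −1: 3125.

ω^ω + 1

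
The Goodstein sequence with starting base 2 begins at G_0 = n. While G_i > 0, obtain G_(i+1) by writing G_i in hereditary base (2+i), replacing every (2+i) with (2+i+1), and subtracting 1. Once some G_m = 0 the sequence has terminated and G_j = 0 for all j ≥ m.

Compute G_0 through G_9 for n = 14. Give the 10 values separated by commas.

[0] 14 ≡ 2^(2 + 1) + 2^2 + 2 (base 2). Lift 3: 111. −1: 110.
[1] 110 ≡ 3^(3 + 1) + 3^3 + 2 (base 3). Lift 4: 1282. −1: 1281.
[2] 1281 ≡ 4^(4 + 1) + 4^4 + 1 (base 4). Lift 5: 18751. −1: 18750.
[3] 18750 ≡ 5^(5 + 1) + 5^5 (base 5). Lift 6: 326592. −1: 326591.
[4] 326591 ≡ 6^(6 + 1) + 5·6^5 + 5·6^4 + 5·6^3 + 5·6^2 + 5·6 + 5 (base 6). Lift 7: 5862841. −1: 5862840.
[5] 5862840 ≡ 7^(7 + 1) + 5·7^5 + 5·7^4 + 5·7^3 + 5·7^2 + 5·7 + 4 (base 7). Lift 8: 134404972. −1: 134404971.
[6] 134404971 ≡ 8^(8 + 1) + 5·8^5 + 5·8^4 + 5·8^3 + 5·8^2 + 5·8 + 3 (base 8). Lift 9: 3487116549. −1: 3487116548.
[7] 3487116548 ≡ 9^(9 + 1) + 5·9^5 + 5·9^4 + 5·9^3 + 5·9^2 + 5·9 + 2 (base 9). Lift 10: 100000555552. −1: 100000555551.
[8] 100000555551 ≡ 10^(10 + 1) + 5·10^5 + 5·10^4 + 5·10^3 + 5·10^2 + 5·10 + 1 (base 10). Lift 11: 3138429262497. −1: 3138429262496.

14, 110, 1281, 18750, 326591, 5862840, 134404971, 3487116548, 100000555551, 3138429262496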